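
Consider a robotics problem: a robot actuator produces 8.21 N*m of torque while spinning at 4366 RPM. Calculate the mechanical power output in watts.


omega = 4366 * 2*pi/60 = 457.206451 rad/s
P = tau * omega = 8.21 * 457.206451 = 3753.6650

3753.6650 W


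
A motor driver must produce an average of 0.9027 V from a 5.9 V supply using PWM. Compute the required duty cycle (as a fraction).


D = V_avg/V_supply = 0.9027/5.9 = 0.1530

0.1530


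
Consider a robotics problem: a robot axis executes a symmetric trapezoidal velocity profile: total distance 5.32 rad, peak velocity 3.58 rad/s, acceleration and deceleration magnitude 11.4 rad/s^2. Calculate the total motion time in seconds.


t_acc = v/a = 3.58/11.4 = 0.314035 s
d_acc = v^2/(2a) = 0.562123 rad (each ramp)
d_cruise = 5.32 - 2*0.562123 = 4.195754 rad
t_cruise = 4.195754/3.58 = 1.171998 s
t_total = 2*0.314035 + 1.171998 = 1.8001

1.8001 s


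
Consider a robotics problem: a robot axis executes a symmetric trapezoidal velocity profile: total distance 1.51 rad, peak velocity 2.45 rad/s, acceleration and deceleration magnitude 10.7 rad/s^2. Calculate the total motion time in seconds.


t_acc = v/a = 2.45/10.7 = 0.228972 s
d_acc = v^2/(2a) = 0.280491 rad (each ramp)
d_cruise = 1.51 - 2*0.280491 = 0.949018 rad
t_cruise = 0.949018/2.45 = 0.387354 s
t_total = 2*0.228972 + 0.387354 = 0.8453

0.8453 s


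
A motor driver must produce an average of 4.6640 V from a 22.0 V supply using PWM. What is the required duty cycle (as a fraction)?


D = V_avg/V_supply = 4.6640/22.0 = 0.2120

0.2120


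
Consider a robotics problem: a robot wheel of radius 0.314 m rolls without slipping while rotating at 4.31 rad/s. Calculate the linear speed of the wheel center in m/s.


v = omega * r = 4.31 * 0.314 = 1.3533

1.3533 m/s


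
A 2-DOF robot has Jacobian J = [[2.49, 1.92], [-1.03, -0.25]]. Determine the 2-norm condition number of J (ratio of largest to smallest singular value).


JJ^T eigenvalues: trace(JJ^T) = 11.0099, det(JJ^T) = det(J)^2 = 1.83629601
s_max^2 = (11.0099 + sqrt(113.87271397))/2 = 10.84050794
s_min^2 = (11.0099 - sqrt(113.87271397))/2 = 0.16939206
kappa = s_max/s_min = sqrt(10.84050794/0.16939206) = 7.9998

7.9998


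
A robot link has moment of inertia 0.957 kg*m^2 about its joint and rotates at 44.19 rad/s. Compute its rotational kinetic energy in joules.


KE = (1/2)*I*omega^2 = 0.5*0.957*44.19^2 = 934.3938

934.3938 J


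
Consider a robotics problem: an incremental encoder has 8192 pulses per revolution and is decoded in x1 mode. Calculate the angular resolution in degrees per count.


resolution = 360 / (PPR * 1) = 360 / 8192 = 0.0439

0.0439 degrees


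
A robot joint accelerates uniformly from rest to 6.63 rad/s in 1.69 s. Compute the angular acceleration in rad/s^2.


alpha = delta_omega / t = 6.63 / 1.69 = 3.9231

3.9231 rad/s^2


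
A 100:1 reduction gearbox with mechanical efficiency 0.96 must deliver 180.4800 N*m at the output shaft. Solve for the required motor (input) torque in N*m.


tau_in = tau_out / (N * eta) = 180.4800 / (100 * 0.96) = 1.8800

1.8800 N*m


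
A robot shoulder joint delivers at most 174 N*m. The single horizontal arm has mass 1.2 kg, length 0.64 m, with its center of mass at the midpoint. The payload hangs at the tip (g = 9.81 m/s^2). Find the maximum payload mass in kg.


tau_arm = m_arm*g*(L/2) = 1.2*9.81*0.64/2 = 3.7670 N*m
tau_payload = tau_max - tau_arm = 174 - 3.7670 = 170.2330
m_payload = tau_payload / (g*L) = 170.2330 / (9.81*0.64) = 27.1141

27.1141 kg


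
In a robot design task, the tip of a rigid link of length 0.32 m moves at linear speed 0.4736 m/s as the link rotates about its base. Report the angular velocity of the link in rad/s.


omega = v / L = 0.4736 / 0.32 = 1.4800

1.4800 rad/s


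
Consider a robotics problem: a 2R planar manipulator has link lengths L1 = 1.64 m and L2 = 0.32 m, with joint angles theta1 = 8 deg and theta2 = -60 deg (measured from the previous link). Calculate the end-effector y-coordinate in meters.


y = L1*sin(th1) + L2*sin(th1+th2) = 1.64*sin(8 deg) + 0.32*sin(-52 deg) = -0.0239

-0.0239 m


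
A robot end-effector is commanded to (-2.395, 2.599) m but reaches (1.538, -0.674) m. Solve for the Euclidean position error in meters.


dx = 1.538 - (-2.395) = 3.9330, dy = -0.674 - (2.599) = -3.2730
err = sqrt(15.468489 + 10.712529) = 5.1167

5.1167 m


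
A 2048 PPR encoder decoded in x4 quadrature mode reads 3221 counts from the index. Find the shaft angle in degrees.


angle = counts * 360 / (PPR*4) = 3221 * 360 / 8192 = 141.5479

141.5479 degrees


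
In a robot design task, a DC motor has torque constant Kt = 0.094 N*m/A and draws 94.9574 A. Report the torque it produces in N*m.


tau = Kt * I = 0.094*94.9574 = 8.9260

8.9260 N*m


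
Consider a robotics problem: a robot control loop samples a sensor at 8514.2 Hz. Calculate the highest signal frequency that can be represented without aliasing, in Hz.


f_max = f_s/2 = 8514.2/2 = 4257.1000

4257.1000 Hz


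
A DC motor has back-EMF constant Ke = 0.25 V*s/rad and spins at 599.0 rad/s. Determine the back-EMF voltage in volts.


V_emf = Ke * omega = 0.25*599.0 = 149.7500

149.7500 V


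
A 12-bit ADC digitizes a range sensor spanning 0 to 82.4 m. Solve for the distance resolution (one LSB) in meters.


res = range / 2^n = 82.4/2^12 = 82.4/4096 = 0.0201

0.0201 m


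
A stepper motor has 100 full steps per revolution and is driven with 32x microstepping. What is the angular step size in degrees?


step = 360/(100*32) = 360/3200 = 0.1125

0.1125 degrees


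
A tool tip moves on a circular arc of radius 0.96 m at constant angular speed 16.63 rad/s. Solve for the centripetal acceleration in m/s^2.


a_c = omega^2 * r = 16.63^2 * 0.96 = 265.4946

265.4946 m/s^2


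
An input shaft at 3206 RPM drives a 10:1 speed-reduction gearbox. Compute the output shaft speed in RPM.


omega_out = omega_in / N = 3206 / 10 = 320.6000

320.6000 RPM


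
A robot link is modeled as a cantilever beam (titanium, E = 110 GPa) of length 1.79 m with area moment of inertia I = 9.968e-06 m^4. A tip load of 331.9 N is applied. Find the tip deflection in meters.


delta = F*L^3/(3*E*I) = 331.9*1.79^3/(3*1.100e+11*9.968e-06)
      = 1903.5590141/3289440 = 5.7869e-04

5.7869e-04 m


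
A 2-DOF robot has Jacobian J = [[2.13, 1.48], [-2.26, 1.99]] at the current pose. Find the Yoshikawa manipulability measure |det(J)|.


det(J) = 2.13*1.99 - (1.48)*(-2.26) = 7.5835
|det(J)| = 7.5835

7.5835


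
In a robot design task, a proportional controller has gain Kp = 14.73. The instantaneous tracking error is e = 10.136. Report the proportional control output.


u_P = Kp * e = 14.73 * 10.136 = 149.3033

149.3033


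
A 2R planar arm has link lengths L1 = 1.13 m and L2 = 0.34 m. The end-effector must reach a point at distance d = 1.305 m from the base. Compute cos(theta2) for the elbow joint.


cos(th2) = (d^2 - L1^2 - L2^2)/(2*L1*L2) = (1.305^2 - 1.13^2 - 0.34^2)/(2*1.13*0.34) = 0.4041

0.4041


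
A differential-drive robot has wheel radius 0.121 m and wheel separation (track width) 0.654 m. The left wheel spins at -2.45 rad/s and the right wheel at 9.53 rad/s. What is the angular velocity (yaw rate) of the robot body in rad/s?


omega = r*(wR - wL)/L = 0.121*(9.53 - (-2.45))/0.654 = 2.2165

2.2165 rad/s


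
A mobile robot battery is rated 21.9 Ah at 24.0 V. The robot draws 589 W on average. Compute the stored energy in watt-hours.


E = capacity * V = 21.9*24.0 = 525.6000

525.6000 Wh


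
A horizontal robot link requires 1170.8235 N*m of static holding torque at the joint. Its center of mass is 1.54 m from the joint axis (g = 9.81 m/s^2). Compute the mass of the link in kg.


m = tau / (g*L) = 1170.8235 / (9.81 * 1.54) = 77.5000

77.5000 kg


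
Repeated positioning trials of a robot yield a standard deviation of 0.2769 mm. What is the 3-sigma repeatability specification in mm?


repeatability = 3*sigma = 3*0.2769 = 0.8307

0.8307 mm


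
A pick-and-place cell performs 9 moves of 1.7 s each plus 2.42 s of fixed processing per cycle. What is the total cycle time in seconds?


T = 9*1.7 + 2.42 = 17.7200

17.7200 s


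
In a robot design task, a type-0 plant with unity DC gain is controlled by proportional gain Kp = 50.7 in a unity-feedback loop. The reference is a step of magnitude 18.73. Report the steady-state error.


e_ss = R/(1 + Kp) = 18.73/(1 + 50.7) = 18.73/51.7000 = 0.3623

0.3623


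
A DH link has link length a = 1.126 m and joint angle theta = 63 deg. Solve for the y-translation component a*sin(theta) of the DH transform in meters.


a*sin(theta) = 1.126*sin(63 deg) = 1.0033

1.0033 m


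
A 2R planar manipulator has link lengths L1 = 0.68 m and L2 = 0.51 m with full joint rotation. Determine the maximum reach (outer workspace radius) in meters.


r_max = L1 + L2 = 0.68 + 0.51 = 1.1900

1.1900 m


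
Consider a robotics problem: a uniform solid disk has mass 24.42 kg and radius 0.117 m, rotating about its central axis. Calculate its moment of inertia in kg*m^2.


I = (1/2)*m*R^2 = 0.5*24.42*0.117^2 = 0.1671

0.1671 kg*m^2


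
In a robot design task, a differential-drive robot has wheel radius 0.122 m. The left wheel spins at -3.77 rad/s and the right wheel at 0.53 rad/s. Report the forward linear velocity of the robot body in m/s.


v = r*(wR + wL)/2 = 0.122*(0.53 + -3.77)/2 = -0.1976

-0.1976 m/s


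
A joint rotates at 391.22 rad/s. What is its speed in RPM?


RPM = 391.22 * 60/(2*pi) = 3735.8758

3735.8758 RPM


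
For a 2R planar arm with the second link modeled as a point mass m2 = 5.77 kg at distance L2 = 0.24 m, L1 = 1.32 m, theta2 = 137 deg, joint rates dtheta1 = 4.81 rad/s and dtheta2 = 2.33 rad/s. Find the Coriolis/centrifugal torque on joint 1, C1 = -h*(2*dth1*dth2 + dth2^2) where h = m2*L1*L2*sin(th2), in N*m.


h = m2*L1*L2*sin(th2) = 5.77*1.32*0.24*sin(137 deg) = 1.246649
C1 = -h*(2*4.81*2.33 + 2.33^2) = -1.246649*27.8435 = -34.7111

-34.7111 N*m


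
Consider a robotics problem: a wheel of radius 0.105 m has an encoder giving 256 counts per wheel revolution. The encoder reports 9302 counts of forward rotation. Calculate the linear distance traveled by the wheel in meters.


revs = 9302/256 = 36.335938
d = revs * 2*pi*r = 36.335938 * 2*pi*0.105 = 23.9721

23.9721 m


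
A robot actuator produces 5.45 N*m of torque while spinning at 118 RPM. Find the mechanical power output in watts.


omega = 118 * 2*pi/60 = 12.356931 rad/s
P = tau * omega = 5.45 * 12.356931 = 67.3453

67.3453 W


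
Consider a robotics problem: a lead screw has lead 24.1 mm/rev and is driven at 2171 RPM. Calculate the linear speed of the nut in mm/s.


v = lead * (RPM/60) = 24.1*2171/60 = 872.0183

872.0183 mm/s


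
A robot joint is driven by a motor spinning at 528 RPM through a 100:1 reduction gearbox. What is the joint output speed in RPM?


omega_joint = omega_motor / N = 528 / 100 = 5.2800

5.2800 RPM


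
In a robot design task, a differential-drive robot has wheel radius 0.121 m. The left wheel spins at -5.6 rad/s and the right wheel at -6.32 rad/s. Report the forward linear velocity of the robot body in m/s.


v = r*(wR + wL)/2 = 0.121*(-6.32 + -5.6)/2 = -0.7212

-0.7212 m/s


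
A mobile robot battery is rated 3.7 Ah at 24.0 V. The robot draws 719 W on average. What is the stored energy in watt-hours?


E = capacity * V = 3.7*24.0 = 88.8000

88.8000 Wh


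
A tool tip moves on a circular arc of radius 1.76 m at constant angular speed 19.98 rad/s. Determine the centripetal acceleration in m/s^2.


a_c = omega^2 * r = 19.98^2 * 1.76 = 702.5927

702.5927 m/s^2


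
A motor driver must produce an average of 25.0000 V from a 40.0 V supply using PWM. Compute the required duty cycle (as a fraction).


D = V_avg/V_supply = 25.0000/40.0 = 0.6250

0.6250


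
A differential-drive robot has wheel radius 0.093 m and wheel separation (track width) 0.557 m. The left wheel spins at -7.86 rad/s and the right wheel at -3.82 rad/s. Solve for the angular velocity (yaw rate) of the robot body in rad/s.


omega = r*(wR - wL)/L = 0.093*(-3.82 - (-7.86))/0.557 = 0.6745

0.6745 rad/s


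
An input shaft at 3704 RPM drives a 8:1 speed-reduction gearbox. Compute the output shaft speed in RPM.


omega_out = omega_in / N = 3704 / 8 = 463.0000

463.0000 RPM


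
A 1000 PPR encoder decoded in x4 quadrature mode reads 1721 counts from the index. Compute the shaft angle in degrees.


angle = counts * 360 / (PPR*4) = 1721 * 360 / 4000 = 154.8900

154.8900 degrees


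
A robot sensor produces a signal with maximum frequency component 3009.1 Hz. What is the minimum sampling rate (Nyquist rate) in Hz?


f_s,min = 2*f_max = 2*3009.1 = 6018.2000

6018.2000 Hz


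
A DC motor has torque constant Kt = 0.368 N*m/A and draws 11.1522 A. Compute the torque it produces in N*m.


tau = Kt * I = 0.368*11.1522 = 4.1040

4.1040 N*m


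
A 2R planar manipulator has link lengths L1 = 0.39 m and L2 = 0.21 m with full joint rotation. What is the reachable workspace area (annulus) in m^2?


r_max = L1 + L2 = 0.6000, r_min = |L1 - L2| = 0.1800
A = pi*(r_max^2 - r_min^2) = pi*(0.3600 - 0.0324) = 1.0292

1.0292 m^2


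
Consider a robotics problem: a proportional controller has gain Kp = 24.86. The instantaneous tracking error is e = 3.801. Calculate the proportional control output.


u_P = Kp * e = 24.86 * 3.801 = 94.4929

94.4929


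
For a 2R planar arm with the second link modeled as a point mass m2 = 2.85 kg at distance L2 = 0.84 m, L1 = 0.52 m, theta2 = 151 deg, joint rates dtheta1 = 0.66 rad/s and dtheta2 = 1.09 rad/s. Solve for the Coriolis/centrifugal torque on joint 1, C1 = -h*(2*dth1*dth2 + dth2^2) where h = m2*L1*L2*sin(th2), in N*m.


h = m2*L1*L2*sin(th2) = 2.85*0.52*0.84*sin(151 deg) = 0.603530
C1 = -h*(2*0.66*1.09 + 1.09^2) = -0.603530*2.6269 = -1.5854

-1.5854 N*m


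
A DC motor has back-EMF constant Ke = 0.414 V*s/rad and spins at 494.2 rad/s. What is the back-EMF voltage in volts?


V_emf = Ke * omega = 0.414*494.2 = 204.5988

204.5988 V


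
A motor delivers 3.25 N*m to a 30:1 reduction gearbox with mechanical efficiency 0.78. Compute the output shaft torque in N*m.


tau_out = tau_in * N * eta = 3.25 * 30 * 0.78 = 76.0500

76.0500 N*m


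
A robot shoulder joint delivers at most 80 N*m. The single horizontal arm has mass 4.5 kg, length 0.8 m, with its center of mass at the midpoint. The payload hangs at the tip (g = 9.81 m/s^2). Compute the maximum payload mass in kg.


tau_arm = m_arm*g*(L/2) = 4.5*9.81*0.8/2 = 17.6580 N*m
tau_payload = tau_max - tau_arm = 80 - 17.6580 = 62.3420
m_payload = tau_payload / (g*L) = 62.3420 / (9.81*0.8) = 7.9437

7.9437 kg


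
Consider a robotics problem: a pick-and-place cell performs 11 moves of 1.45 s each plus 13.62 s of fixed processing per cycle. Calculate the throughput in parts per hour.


T_cycle = 11*1.45 + 13.62 = 29.5700 s
rate = 3600/T = 121.7450

121.7450 parts/hour


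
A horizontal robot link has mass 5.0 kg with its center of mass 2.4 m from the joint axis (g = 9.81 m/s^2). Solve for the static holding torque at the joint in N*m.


tau = m*g*L = 5.0 * 9.81 * 2.4 = 117.7200

117.7200 N*m


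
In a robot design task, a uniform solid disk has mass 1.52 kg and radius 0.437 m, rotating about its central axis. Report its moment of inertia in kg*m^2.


I = (1/2)*m*R^2 = 0.5*1.52*0.437^2 = 0.1451

0.1451 kg*m^2


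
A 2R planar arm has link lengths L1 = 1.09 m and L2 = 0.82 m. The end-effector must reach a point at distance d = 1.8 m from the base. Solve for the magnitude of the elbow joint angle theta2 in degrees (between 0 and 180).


cos(th2) = (d^2 - L1^2 - L2^2)/(2*L1*L2) = (1.8^2 - 1.09^2 - 0.82^2)/(2*1.09*0.82) = 0.77170508
th2 = acos(0.77170508) = 39.4927 deg

39.4927 degrees


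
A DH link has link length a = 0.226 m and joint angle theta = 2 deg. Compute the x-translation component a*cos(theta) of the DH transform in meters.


a*cos(theta) = 0.226*cos(2 deg) = 0.2259

0.2259 m


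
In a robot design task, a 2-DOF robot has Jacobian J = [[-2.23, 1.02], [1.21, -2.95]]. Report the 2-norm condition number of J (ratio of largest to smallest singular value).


JJ^T eigenvalues: trace(JJ^T) = 16.1799, det(JJ^T) = det(J)^2 = 28.56154249
s_max^2 = (16.1799 + sqrt(147.54299405))/2 = 14.16331385
s_min^2 = (16.1799 - sqrt(147.54299405))/2 = 2.01658615
kappa = s_max/s_min = sqrt(14.16331385/2.01658615) = 2.6502

2.6502


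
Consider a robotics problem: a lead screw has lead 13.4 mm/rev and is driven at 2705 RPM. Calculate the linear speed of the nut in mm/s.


v = lead * (RPM/60) = 13.4*2705/60 = 604.1167

604.1167 mm/s


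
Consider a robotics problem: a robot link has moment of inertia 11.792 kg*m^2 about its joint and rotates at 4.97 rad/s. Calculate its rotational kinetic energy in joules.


KE = (1/2)*I*omega^2 = 0.5*11.792*4.97^2 = 145.6365

145.6365 J


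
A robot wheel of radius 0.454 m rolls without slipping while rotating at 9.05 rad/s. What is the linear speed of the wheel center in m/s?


v = omega * r = 9.05 * 0.454 = 4.1087

4.1087 m/s


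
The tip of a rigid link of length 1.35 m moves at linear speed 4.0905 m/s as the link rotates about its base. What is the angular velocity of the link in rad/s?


omega = v / L = 4.0905 / 1.35 = 3.0300

3.0300 rad/s


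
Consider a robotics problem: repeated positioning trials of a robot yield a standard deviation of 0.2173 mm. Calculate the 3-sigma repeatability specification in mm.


repeatability = 3*sigma = 3*0.2173 = 0.6519

0.6519 mm


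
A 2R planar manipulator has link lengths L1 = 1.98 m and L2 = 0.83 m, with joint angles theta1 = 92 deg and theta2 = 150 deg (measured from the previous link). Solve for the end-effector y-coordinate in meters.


y = L1*sin(th1) + L2*sin(th1+th2) = 1.98*sin(92 deg) + 0.83*sin(242 deg) = 1.2459

1.2459 m


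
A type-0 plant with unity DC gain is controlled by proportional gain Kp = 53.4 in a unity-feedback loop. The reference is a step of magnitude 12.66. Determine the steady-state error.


e_ss = R/(1 + Kp) = 12.66/(1 + 53.4) = 12.66/54.4000 = 0.2327

0.2327


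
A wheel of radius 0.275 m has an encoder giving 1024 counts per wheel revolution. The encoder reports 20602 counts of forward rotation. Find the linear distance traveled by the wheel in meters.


revs = 20602/1024 = 20.119141
d = revs * 2*pi*r = 20.119141 * 2*pi*0.275 = 34.7634

34.7634 m


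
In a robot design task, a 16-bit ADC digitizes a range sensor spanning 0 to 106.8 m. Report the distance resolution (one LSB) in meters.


res = range / 2^n = 106.8/2^16 = 106.8/65536 = 0.0016

0.0016 m


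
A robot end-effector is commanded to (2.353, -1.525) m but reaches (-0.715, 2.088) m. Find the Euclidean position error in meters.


dx = -0.715 - (2.353) = -3.0680, dy = 2.088 - (-1.525) = 3.6130
err = sqrt(9.412624 + 13.053769) = 4.7399

4.7399 m


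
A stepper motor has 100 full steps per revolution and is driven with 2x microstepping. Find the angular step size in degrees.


step = 360/(100*2) = 360/200 = 1.8000

1.8000 degrees


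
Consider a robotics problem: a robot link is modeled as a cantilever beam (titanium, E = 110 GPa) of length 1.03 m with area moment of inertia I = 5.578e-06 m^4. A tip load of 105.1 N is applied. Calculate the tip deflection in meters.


delta = F*L^3/(3*E*I) = 105.1*1.03^3/(3*1.100e+11*5.578e-06)
      = 114.8456077/1840740 = 6.2391e-05

6.2391e-05 m


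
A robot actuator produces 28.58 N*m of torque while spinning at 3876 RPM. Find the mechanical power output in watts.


omega = 3876 * 2*pi/60 = 405.893771 rad/s
P = tau * omega = 28.58 * 405.893771 = 11600.4440

11600.4440 W


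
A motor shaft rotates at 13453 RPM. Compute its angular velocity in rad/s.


omega = 13453 * 2*pi/60 = 1408.7949

1408.7949 rad/s


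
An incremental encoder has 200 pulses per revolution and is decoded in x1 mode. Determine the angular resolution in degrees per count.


resolution = 360 / (PPR * 1) = 360 / 200 = 1.8000

1.8000 degrees


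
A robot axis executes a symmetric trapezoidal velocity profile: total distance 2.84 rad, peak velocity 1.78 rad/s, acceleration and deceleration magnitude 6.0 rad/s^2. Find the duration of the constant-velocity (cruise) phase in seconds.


t_acc = v/a = 0.296667 s, d_acc = v^2/(2a) = 0.264033 rad each
d_cruise = 2.84 - 2*0.264033 = 2.311934 rad
t_cruise = d_cruise/v = 2.311934/1.78 = 1.2988

1.2988 s


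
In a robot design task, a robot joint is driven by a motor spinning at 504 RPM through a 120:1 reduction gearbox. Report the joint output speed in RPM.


omega_joint = omega_motor / N = 504 / 120 = 4.2000

4.2000 RPM


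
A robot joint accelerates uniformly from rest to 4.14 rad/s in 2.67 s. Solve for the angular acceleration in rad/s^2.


alpha = delta_omega / t = 4.14 / 2.67 = 1.5506

1.5506 rad/s^2


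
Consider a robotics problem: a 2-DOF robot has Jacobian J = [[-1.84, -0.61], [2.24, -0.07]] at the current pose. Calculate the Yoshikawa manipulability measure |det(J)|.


det(J) = -1.84*-0.07 - (-0.61)*(2.24) = 1.4952
|det(J)| = 1.4952

1.4952


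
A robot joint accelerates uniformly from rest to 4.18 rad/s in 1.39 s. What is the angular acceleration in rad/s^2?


alpha = delta_omega / t = 4.18 / 1.39 = 3.0072

3.0072 rad/s^2


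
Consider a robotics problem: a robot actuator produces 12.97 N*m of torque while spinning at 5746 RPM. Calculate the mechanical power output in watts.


omega = 5746 * 2*pi/60 = 601.719713 rad/s
P = tau * omega = 12.97 * 601.719713 = 7804.3047

7804.3047 W


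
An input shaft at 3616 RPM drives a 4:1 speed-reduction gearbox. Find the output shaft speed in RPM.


omega_out = omega_in / N = 3616 / 4 = 904.0000

904.0000 RPM


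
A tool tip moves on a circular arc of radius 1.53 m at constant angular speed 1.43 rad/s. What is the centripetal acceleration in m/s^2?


a_c = omega^2 * r = 1.43^2 * 1.53 = 3.1287

3.1287 m/s^2


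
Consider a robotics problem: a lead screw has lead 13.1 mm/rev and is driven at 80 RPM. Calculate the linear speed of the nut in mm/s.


v = lead * (RPM/60) = 13.1*80/60 = 17.4667

17.4667 mm/s


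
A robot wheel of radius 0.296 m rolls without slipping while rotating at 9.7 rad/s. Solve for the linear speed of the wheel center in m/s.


v = omega * r = 9.7 * 0.296 = 2.8712

2.8712 m/s


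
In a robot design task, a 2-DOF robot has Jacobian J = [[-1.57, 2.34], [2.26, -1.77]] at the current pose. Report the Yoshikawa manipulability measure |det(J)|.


det(J) = -1.57*-1.77 - (2.34)*(2.26) = -2.5095
|det(J)| = 2.5095

2.5095


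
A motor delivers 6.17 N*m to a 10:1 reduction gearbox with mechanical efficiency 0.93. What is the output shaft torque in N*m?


tau_out = tau_in * N * eta = 6.17 * 10 * 0.93 = 57.3810

57.3810 N*m


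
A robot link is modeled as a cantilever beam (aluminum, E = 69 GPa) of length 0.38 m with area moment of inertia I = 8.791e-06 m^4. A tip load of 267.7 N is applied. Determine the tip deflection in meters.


delta = F*L^3/(3*E*I) = 267.7*0.38^3/(3*6.900e+10*8.791e-06)
      = 14.6892344/1819737 = 8.0722e-06

8.0722e-06 m


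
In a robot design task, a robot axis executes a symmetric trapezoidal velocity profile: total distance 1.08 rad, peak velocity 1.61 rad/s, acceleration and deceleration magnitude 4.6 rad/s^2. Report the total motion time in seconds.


t_acc = v/a = 1.61/4.6 = 0.350000 s
d_acc = v^2/(2a) = 0.281750 rad (each ramp)
d_cruise = 1.08 - 2*0.281750 = 0.516500 rad
t_cruise = 0.516500/1.61 = 0.320807 s
t_total = 2*0.350000 + 0.320807 = 1.0208

1.0208 s


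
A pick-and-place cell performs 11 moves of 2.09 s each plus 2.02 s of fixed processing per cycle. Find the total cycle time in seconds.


T = 11*2.09 + 2.02 = 25.0100

25.0100 s


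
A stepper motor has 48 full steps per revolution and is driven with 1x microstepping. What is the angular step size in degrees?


step = 360/(48*1) = 360/48 = 7.5000

7.5000 degrees


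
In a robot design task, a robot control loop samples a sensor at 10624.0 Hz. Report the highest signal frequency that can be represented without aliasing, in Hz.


f_max = f_s/2 = 10624.0/2 = 5312.0000

5312.0000 Hz


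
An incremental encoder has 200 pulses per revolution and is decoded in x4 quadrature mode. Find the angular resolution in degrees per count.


resolution = 360 / (PPR * 4) = 360 / 800 = 0.4500

0.4500 degrees


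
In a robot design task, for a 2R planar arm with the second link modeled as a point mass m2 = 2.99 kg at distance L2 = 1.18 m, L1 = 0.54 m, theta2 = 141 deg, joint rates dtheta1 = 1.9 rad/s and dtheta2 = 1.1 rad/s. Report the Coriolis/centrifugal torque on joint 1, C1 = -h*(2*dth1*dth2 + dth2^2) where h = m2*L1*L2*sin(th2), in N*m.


h = m2*L1*L2*sin(th2) = 2.99*0.54*1.18*sin(141 deg) = 1.198999
C1 = -h*(2*1.9*1.1 + 1.1^2) = -1.198999*5.3900 = -6.4626

-6.4626 N*m


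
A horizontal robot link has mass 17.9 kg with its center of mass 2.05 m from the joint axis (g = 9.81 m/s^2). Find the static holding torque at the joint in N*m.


tau = m*g*L = 17.9 * 9.81 * 2.05 = 359.9779

359.9779 N*m


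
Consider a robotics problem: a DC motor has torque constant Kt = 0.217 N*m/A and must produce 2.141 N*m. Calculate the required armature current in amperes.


I = tau / Kt = 2.141/0.217 = 9.8664

9.8664 A


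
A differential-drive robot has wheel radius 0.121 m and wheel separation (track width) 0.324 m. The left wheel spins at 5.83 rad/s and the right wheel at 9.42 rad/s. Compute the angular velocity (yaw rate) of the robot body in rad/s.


omega = r*(wR - wL)/L = 0.121*(9.42 - (5.83))/0.324 = 1.3407

1.3407 rad/s


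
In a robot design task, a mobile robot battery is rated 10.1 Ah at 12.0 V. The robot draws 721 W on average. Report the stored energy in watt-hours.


E = capacity * V = 10.1*12.0 = 121.2000

121.2000 Wh


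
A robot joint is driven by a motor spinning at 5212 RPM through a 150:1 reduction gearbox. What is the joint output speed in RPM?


omega_joint = omega_motor / N = 5212 / 150 = 34.7467

34.7467 RPM


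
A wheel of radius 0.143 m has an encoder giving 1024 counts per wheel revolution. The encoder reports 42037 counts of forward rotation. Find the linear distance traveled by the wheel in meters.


revs = 42037/1024 = 41.051758
d = revs * 2*pi*r = 41.051758 * 2*pi*0.143 = 36.8848

36.8848 m


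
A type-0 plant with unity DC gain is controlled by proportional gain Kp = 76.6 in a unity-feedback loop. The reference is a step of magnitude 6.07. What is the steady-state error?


e_ss = R/(1 + Kp) = 6.07/(1 + 76.6) = 6.07/77.6000 = 0.0782

0.0782


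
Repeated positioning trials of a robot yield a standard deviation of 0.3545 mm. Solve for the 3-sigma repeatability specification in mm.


repeatability = 3*sigma = 3*0.3545 = 1.0635

1.0635 mm


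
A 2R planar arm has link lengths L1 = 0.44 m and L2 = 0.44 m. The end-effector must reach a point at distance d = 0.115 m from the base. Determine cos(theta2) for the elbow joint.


cos(th2) = (d^2 - L1^2 - L2^2)/(2*L1*L2) = (0.115^2 - 0.44^2 - 0.44^2)/(2*0.44*0.44) = -0.9658

-0.9658


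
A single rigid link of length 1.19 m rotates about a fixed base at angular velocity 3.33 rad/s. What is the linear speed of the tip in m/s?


v = L*omega = 1.19 * 3.33 = 3.9627

3.9627 m/s


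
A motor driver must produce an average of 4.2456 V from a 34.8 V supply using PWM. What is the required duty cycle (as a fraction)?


D = V_avg/V_supply = 4.2456/34.8 = 0.1220

0.1220


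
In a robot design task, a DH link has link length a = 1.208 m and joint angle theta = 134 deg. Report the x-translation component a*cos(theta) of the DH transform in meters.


a*cos(theta) = 1.208*cos(134 deg) = -0.8391

-0.8391 m


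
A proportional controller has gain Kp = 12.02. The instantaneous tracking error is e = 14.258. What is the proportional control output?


u_P = Kp * e = 12.02 * 14.258 = 171.3812

171.3812


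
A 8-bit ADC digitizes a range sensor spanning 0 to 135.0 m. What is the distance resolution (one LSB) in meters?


res = range / 2^n = 135.0/2^8 = 135.0/256 = 0.5273

0.5273 m


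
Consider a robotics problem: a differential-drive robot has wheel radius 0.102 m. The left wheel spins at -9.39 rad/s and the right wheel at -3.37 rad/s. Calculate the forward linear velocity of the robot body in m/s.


v = r*(wR + wL)/2 = 0.102*(-3.37 + -9.39)/2 = -0.6508

-0.6508 m/s


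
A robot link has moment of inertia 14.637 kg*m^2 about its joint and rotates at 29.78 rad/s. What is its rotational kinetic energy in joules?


KE = (1/2)*I*omega^2 = 0.5*14.637*29.78^2 = 6490.4000

6490.4000 J


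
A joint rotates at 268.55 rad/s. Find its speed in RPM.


RPM = 268.55 * 60/(2*pi) = 2564.4636

2564.4636 RPM


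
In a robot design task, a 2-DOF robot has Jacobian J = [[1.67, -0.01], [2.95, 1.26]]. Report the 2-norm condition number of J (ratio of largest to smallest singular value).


JJ^T eigenvalues: trace(JJ^T) = 13.0791, det(JJ^T) = det(J)^2 = 4.55267569
s_max^2 = (13.0791 + sqrt(152.85215405))/2 = 12.72121956
s_min^2 = (13.0791 - sqrt(152.85215405))/2 = 0.35788044
kappa = s_max/s_min = sqrt(12.72121956/0.35788044) = 5.9620

5.9620


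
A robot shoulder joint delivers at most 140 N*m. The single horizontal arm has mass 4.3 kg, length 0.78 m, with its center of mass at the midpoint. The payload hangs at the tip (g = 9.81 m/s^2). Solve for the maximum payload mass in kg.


tau_arm = m_arm*g*(L/2) = 4.3*9.81*0.78/2 = 16.4514 N*m
tau_payload = tau_max - tau_arm = 140 - 16.4514 = 123.5486
m_payload = tau_payload / (g*L) = 123.5486 / (9.81*0.78) = 16.1463

16.1463 kg


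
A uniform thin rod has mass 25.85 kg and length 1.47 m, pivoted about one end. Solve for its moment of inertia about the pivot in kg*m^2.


I = (1/3)*m*L^2 = (1/3)*25.85*1.47^2 = 18.6198

18.6198 kg*m^2


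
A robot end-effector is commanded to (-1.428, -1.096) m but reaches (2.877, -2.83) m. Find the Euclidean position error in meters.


dx = 2.877 - (-1.428) = 4.3050, dy = -2.83 - (-1.096) = -1.7340
err = sqrt(18.533025 + 3.006756) = 4.6411

4.6411 m


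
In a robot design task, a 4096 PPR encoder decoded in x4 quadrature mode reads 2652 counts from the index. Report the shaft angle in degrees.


angle = counts * 360 / (PPR*4) = 2652 * 360 / 16384 = 58.2715

58.2715 degrees


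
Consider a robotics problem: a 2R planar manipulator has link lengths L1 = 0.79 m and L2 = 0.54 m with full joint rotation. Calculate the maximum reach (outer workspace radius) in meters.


r_max = L1 + L2 = 0.79 + 0.54 = 1.3300

1.3300 m


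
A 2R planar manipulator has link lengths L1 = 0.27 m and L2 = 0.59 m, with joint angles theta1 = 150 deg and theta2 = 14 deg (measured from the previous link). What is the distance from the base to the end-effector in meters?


x = L1*cos(th1) + L2*cos(th1+th2) = -0.800971
y = L1*sin(th1) + L2*sin(th1+th2) = 0.297626
d = sqrt(x^2 + y^2) = sqrt(0.641555 + 0.088581) = 0.8545

0.8545 m


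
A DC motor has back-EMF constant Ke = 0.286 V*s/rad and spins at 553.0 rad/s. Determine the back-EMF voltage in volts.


V_emf = Ke * omega = 0.286*553.0 = 158.1580

158.1580 V


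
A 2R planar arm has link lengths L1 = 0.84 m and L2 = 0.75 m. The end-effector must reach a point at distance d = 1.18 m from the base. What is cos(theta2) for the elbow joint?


cos(th2) = (d^2 - L1^2 - L2^2)/(2*L1*L2) = (1.18^2 - 0.84^2 - 0.75^2)/(2*0.84*0.75) = 0.0987

0.0987


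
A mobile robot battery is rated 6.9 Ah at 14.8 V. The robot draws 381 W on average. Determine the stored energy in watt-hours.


E = capacity * V = 6.9*14.8 = 102.1200

102.1200 Wh


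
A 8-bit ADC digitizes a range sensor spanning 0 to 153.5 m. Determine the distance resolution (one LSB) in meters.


res = range / 2^n = 153.5/2^8 = 153.5/256 = 0.5996

0.5996 m


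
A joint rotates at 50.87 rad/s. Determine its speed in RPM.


RPM = 50.87 * 60/(2*pi) = 485.7727

485.7727 RPM


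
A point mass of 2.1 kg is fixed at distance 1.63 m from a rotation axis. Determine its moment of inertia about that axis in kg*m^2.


I = m*r^2 = 2.1*1.63^2 = 5.5795

5.5795 kg*m^2


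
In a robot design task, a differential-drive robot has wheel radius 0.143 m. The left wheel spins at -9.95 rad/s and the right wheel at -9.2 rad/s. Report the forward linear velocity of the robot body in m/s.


v = r*(wR + wL)/2 = 0.143*(-9.2 + -9.95)/2 = -1.3692

-1.3692 m/s


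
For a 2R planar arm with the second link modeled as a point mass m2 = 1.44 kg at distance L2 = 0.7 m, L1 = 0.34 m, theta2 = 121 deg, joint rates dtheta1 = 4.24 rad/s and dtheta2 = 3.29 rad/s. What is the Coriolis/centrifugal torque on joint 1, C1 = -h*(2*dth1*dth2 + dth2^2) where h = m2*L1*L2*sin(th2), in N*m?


h = m2*L1*L2*sin(th2) = 1.44*0.34*0.7*sin(121 deg) = 0.293768
C1 = -h*(2*4.24*3.29 + 3.29^2) = -0.293768*38.7233 = -11.3757

-11.3757 N*m


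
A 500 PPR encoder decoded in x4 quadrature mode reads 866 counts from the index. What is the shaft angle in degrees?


angle = counts * 360 / (PPR*4) = 866 * 360 / 2000 = 155.8800

155.8800 degrees


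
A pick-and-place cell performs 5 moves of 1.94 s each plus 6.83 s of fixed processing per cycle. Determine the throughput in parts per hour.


T_cycle = 5*1.94 + 6.83 = 16.5300 s
rate = 3600/T = 217.7858

217.7858 parts/hour


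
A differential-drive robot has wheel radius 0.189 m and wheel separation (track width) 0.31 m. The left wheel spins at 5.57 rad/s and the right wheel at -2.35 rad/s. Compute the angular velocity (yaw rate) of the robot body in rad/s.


omega = r*(wR - wL)/L = 0.189*(-2.35 - (5.57))/0.31 = -4.8286

-4.8286 rad/s


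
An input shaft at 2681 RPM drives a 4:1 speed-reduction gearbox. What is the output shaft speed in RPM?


omega_out = omega_in / N = 2681 / 4 = 670.2500

670.2500 RPM


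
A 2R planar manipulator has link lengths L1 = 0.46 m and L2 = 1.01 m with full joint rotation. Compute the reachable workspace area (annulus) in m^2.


r_max = L1 + L2 = 1.4700, r_min = |L1 - L2| = 0.5500
A = pi*(r_max^2 - r_min^2) = pi*(2.1609 - 0.3025) = 5.8383

5.8383 m^2


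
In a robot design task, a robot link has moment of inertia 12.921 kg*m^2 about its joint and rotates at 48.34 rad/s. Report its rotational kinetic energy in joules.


KE = (1/2)*I*omega^2 = 0.5*12.921*48.34^2 = 15096.6096

15096.6096 J


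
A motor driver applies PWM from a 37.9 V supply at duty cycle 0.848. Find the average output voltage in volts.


V_avg = V_supply * D = 37.9*0.848 = 32.1392

32.1392 V


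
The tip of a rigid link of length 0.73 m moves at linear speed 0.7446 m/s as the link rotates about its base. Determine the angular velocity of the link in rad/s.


omega = v / L = 0.7446 / 0.73 = 1.0200

1.0200 rad/s


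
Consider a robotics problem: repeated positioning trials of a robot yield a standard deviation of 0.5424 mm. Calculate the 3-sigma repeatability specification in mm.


repeatability = 3*sigma = 3*0.5424 = 1.6272

1.6272 mm


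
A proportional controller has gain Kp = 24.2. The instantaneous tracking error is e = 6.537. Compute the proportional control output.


u_P = Kp * e = 24.2 * 6.537 = 158.1954

158.1954


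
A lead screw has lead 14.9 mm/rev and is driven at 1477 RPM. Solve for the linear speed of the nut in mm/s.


v = lead * (RPM/60) = 14.9*1477/60 = 366.7883

366.7883 mm/s


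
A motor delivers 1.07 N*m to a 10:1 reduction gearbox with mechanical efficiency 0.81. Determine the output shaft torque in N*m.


tau_out = tau_in * N * eta = 1.07 * 10 * 0.81 = 8.6670

8.6670 N*m


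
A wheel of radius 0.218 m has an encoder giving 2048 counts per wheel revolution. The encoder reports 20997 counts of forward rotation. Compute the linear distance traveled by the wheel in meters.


revs = 20997/2048 = 10.252441
d = revs * 2*pi*r = 10.252441 * 2*pi*0.218 = 14.0431

14.0431 m


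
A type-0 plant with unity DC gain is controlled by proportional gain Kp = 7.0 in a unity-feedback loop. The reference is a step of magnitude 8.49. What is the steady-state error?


e_ss = R/(1 + Kp) = 8.49/(1 + 7.0) = 8.49/8.0000 = 1.0613

1.0613


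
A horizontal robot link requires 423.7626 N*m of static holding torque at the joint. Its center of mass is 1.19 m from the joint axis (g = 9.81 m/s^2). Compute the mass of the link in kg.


m = tau / (g*L) = 423.7626 / (9.81 * 1.19) = 36.3000

36.3000 kg


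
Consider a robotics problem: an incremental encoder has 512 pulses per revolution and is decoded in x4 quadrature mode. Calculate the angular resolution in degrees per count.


resolution = 360 / (PPR * 4) = 360 / 2048 = 0.1758

0.1758 degrees


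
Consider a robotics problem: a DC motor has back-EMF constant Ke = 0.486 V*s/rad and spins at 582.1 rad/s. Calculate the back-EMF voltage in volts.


V_emf = Ke * omega = 0.486*582.1 = 282.9006

282.9006 V


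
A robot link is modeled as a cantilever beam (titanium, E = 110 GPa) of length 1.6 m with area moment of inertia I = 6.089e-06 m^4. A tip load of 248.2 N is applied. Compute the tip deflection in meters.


delta = F*L^3/(3*E*I) = 248.2*1.6^3/(3*1.100e+11*6.089e-06)
      = 1016.6272/2009370 = 5.0594e-04

5.0594e-04 m


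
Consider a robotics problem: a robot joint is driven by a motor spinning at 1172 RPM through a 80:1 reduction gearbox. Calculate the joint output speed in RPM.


omega_joint = omega_motor / N = 1172 / 80 = 14.6500

14.6500 RPM


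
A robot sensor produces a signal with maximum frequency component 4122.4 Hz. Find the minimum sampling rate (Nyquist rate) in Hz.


f_s,min = 2*f_max = 2*4122.4 = 8244.8000

8244.8000 Hz


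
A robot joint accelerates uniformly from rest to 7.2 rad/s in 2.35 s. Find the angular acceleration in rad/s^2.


alpha = delta_omega / t = 7.2 / 2.35 = 3.0638

3.0638 rad/s^2


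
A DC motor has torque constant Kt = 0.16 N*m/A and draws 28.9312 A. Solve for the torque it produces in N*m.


tau = Kt * I = 0.16*28.9312 = 4.6290

4.6290 N*m


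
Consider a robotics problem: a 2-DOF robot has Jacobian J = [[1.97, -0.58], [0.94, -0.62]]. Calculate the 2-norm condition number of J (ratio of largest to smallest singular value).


JJ^T eigenvalues: trace(JJ^T) = 5.4853, det(JJ^T) = det(J)^2 = 0.45724644
s_max^2 = (5.4853 + sqrt(28.25953033))/2 = 5.40063468
s_min^2 = (5.4853 - sqrt(28.25953033))/2 = 0.08466532
kappa = s_max/s_min = sqrt(5.40063468/0.08466532) = 7.9867

7.9867


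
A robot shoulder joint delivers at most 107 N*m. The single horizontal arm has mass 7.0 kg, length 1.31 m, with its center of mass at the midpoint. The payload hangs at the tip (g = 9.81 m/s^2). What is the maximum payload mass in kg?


tau_arm = m_arm*g*(L/2) = 7.0*9.81*1.31/2 = 44.9789 N*m
tau_payload = tau_max - tau_arm = 107 - 44.9789 = 62.0211
m_payload = tau_payload / (g*L) = 62.0211 / (9.81*1.31) = 4.8261

4.8261 kg


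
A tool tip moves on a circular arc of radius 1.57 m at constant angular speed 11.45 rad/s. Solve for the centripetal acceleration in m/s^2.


a_c = omega^2 * r = 11.45^2 * 1.57 = 205.8309

205.8309 m/s^2


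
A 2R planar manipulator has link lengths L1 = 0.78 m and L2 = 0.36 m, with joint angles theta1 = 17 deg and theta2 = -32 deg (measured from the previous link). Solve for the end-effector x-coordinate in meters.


x = L1*cos(th1) + L2*cos(th1+th2) = 0.78*cos(17 deg) + 0.36*cos(-15 deg) = 1.0937

1.0937 m


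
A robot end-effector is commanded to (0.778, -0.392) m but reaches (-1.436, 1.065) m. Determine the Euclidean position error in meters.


dx = -1.436 - (0.778) = -2.2140, dy = 1.065 - (-0.392) = 1.4570
err = sqrt(4.901796 + 2.122849) = 2.6504

2.6504 m
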